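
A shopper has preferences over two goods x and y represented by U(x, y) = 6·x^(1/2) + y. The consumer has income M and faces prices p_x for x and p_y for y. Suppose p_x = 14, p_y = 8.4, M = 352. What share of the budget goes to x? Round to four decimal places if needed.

share on x = 0.1289

Utility is quasi-linear in y; the FOC for x is 3/√x = p_x/p_y.
Thus x* = (3·p_y/p_x)² — independent of M — with the rest of income spent on y.
Plugging in: x* = (3·8.4/14)² = 3.24, y* = 36.5048.
Expenditure on x: 14·3.24 = 45.36; share = 0.1289.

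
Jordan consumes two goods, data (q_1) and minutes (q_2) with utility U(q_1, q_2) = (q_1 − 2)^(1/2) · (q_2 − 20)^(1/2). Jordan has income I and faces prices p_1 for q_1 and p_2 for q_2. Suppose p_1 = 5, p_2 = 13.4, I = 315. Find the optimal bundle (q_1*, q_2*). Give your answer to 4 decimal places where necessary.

q_1* = 5.7, q_2* = 21.3806

MRS = (q_2−20)/(q_1−2). Tangency with p_1/p_2 gives q_2−20 = (p_1/p_2)·(q_1−2).
After buying the subsistence bundle (2, 20), a share 0.5 of the remaining income goes to q_1: q_1* = 2 + 0.5·(I − 2p_1 − 20p_2)/p_1.
Discretionary income = 315 − 2·5 − 20·13.4 = 37; q_1* = 2 + 0.5·37/5 = 5.7; q_2* = 20 + 0.5·37/13.4 = 21.3806.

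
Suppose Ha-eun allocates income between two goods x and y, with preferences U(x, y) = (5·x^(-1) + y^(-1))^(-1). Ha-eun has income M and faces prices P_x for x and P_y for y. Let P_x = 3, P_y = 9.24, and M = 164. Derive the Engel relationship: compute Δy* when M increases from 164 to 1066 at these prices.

Δy* = 42.9261

MRS = MU_x/MU_y = 5·(y/x)^(2). Set equal to P_x/P_y.
Hence y/x = ((1/5)·P_x/P_y)^(1/(2)), i.e. raised to the 0.5 power.
Substitute y = (y/x)·x into the budget: x* = M/(P_x + P_y·(y/x)).
Numerically y/x = 0.254824, so x* = 164/(3 + 9.24·0.254824) = 30.628 and y* = 0.254824·30.628 = 7.8047.
At M' = 1066: y* = 50.7309. Change: 50.7309 − 7.8047 = 42.9261.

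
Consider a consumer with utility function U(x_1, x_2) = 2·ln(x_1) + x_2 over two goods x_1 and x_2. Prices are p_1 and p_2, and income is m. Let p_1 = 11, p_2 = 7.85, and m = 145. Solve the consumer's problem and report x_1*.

MU_x_1 = 2/x_1, MU_x_2 = 1. Tangency: 2/x_1 = p_1/p_2.
So x_1*(p_1,p_2) = 2·p_2/p_1, independent of income; and x_2* = (m − 2·p_2)/p_2.
At the given prices: x_1* = 2·7.85/11 = 1.4273.

x_1* = 1.4273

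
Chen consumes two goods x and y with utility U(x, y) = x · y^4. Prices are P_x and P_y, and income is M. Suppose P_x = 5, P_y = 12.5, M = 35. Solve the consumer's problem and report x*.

x* = 1.4

MU_x/MU_y = (y)/(4·x); tangency sets this equal to P_x/P_y.
Rearranging, P_y·y = 4·P_x·x. Substituting into the budget gives P_x·x·(1 + 4) = M.
Demand: x*(P_x,P_y,M) = 0.2·M/P_x and y* = 0.8·M/P_y.
At P_x=5, P_y=12.5, M=35: x* = 0.2·35/5 = 1.4.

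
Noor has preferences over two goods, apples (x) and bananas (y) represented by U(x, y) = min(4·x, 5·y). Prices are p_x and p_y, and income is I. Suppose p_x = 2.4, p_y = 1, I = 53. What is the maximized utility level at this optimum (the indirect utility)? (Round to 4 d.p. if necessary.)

V = 66.25

With perfect complements, no substitution: consume in ratio x:y = 5:4.
Budget: p_x·x + p_y·(4/5)·x = I, so (5·p_x + 4·p_y)·x = 5·I.
Demand: x*(p_x,p_y,I) = 5·I/(5·p_x + 4·p_y), y* = 4·I/(5·p_x + 4·p_y).
Here 5·2.4 + 4·1 = 16, giving x* = 16.5625 and y* = 13.25.
Utility at the optimum: U(16.5625, 13.25) = 66.25.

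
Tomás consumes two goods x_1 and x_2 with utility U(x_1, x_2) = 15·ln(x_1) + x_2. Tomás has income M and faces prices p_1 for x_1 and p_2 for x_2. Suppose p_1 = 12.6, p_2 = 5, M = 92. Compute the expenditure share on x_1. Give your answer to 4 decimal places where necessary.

share on x_1 = 0.8152

At the given prices: x_1* = 15·5/12.6 = 5.9524, and x_2* = 3.4.
Expenditure on x_1: 12.6·5.9524 = 75; share = 0.8152.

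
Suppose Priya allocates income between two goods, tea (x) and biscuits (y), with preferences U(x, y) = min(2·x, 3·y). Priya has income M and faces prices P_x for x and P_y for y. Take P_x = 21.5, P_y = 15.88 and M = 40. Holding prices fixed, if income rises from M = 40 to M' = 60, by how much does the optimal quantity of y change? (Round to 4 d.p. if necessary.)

With perfect complements, no substitution: consume in ratio x:y = 3:2.
Budget: P_x·x + P_y·(2/3)·x = M, so (3·P_x + 2·P_y)·x = 3·M.
Demand: x*(P_x,P_y,M) = 3·M/(3·P_x + 2·P_y), y* = 2·M/(3·P_x + 2·P_y).
Here 3·21.5 + 2·15.88 = 96.26, giving y* = 0.8311.
At M' = 60: y* = 1.2466. Change: 1.2466 − 0.8311 = 0.4155.

Δy* = 0.4155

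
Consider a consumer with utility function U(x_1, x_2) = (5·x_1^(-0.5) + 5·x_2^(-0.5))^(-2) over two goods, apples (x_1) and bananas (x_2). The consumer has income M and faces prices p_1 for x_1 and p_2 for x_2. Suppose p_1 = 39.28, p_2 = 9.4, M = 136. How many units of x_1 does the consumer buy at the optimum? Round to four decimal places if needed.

From the CES first-order condition, (x_2/x_1)^(1.5) = p_1/p_2.
Hence x_2/x_1 = (p_1/p_2)^(1/(1.5)), i.e. raised to the 2/3 power.
Substitute x_2 = (x_2/x_1)·x_1 into the budget: x_1* = M/(p_1 + p_2·(x_2/x_1)).
Numerically x_2/x_1 = 2.594353, so x_1* = 136/(39.28 + 9.4·2.594353) = 2.1361.

x_1* = 2.1361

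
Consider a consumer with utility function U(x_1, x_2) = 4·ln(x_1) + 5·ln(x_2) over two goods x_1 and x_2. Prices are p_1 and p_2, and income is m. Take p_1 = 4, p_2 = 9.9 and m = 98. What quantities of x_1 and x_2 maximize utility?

At p_1=4, p_2=9.9, m=98: x_1* = 4/9·98/4 = 10.8889, x_2* = 5.4994.

x_1* = 10.8889, x_2* = 5.4994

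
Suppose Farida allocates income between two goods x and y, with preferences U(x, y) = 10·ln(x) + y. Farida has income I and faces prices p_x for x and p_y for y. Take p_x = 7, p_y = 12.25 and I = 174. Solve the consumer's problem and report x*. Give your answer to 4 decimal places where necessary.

x* = 17.5

MU_x = 10/x, MU_y = 1. Tangency: 10/x = p_x/p_y.
So x*(p_x,p_y) = 10·p_y/p_x, independent of income; and y* = (I − 10·p_y)/p_y.
At the given prices: x* = 10·12.25/7 = 17.5.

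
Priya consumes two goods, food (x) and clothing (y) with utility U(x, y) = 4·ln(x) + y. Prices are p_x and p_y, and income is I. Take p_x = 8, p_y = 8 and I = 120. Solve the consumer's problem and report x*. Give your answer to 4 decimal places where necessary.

Set MRS = p_x/p_y: (4/x)/1 = p_x/p_y.
So x*(p_x,p_y) = 4·p_y/p_x, independent of income; and y* = (I − 4·p_y)/p_y.
At the given prices: x* = 4·8/8 = 4.

x* = 4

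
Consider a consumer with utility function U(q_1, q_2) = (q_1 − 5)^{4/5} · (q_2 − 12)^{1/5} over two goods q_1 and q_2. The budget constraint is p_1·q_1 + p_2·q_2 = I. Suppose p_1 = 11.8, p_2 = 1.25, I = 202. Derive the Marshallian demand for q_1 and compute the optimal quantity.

Let q_1' = q_1−5, q_2' = q_2−12. MRS = 4·q_2'/q_1' = p_1/p_2.
Substituting into the budget: q_1* = 5 + 0.8·(I − 5·p_1 − 12·p_2)/p_1, and q_2* = 12 + 0.2·(…)/p_2.
Discretionary income = 202 − 5·11.8 − 12·1.25 = 128; q_1* = 5 + 0.8·128/11.8 = 13.678.

q_1* = 13.678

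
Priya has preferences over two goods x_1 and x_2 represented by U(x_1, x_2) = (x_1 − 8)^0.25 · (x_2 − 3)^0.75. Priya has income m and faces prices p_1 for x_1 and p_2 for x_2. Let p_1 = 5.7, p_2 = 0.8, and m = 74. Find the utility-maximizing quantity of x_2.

x_2* = 27.375

After buying the subsistence bundle (8, 3), a share 0.25 of the remaining income goes to x_1: x_1* = 8 + 0.25·(m − 8p_1 − 3p_2)/p_1.
Discretionary income = 74 − 8·5.7 − 3·0.8 = 26; x_2* = 3 + 0.75·26/0.8 = 27.375.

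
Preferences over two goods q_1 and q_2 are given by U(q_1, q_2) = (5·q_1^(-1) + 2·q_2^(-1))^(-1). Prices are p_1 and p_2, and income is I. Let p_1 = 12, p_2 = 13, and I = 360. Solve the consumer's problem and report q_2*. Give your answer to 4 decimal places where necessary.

MRS = MU_q_1/MU_q_2 = (5/2)·(q_2/q_1)^(2). Set equal to p_1/p_2.
Hence q_2/q_1 = ((2/5)·p_1/p_2)^(1/(2)), i.e. raised to the 0.5 power.
Substitute q_2 = (q_2/q_1)·q_1 into the budget: q_1* = I/(p_1 + p_2·(q_2/q_1)).
Numerically q_2/q_1 = 0.607644, so q_1* = 360/(12 + 13·0.607644) = 18.091 and q_2* = 0.607644·18.091 = 10.9929.

q_2* = 10.9929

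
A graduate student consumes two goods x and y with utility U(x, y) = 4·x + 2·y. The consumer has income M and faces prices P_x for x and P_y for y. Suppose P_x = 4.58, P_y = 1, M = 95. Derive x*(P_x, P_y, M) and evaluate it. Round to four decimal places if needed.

Perfect substitutes: compare marginal utility per dollar. 4/P_x vs 2/P_y → 0.8734 vs 2.
y gives more utility per dollar, so spend all income on y: y* = M/P_y, x* = 0.
Numerically: x* = 0, y* = 95.

x* = 0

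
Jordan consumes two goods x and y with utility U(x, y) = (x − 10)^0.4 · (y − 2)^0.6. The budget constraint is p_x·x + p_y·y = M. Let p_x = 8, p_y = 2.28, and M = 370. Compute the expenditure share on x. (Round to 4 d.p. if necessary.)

share on x = 0.5248

MRS = (2/3)·(y−2)/(x−10). Tangency with p_x/p_y gives y−2 = (3/2)·(p_x/p_y)·(x−10).
Substituting into the budget: x* = 10 + 0.4·(M − 10·p_x − 2·p_y)/p_x, and y* = 2 + 0.6·(…)/p_y.
Discretionary income = 370 − 10·8 − 2·2.28 = 285.44; x* = 10 + 0.4·285.44/8 = 24.272; y* = 2 + 0.6·285.44/2.28 = 77.1158.
Expenditure on x: 8·24.272 = 194.176; share = 0.5248.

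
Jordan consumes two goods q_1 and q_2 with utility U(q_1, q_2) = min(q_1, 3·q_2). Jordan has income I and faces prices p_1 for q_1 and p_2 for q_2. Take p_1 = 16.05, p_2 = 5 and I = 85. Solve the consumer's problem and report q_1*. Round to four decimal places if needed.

q_1* = 4.7977

Demand: q_1*(p_1,p_2,I) = 3·I/(3·p_1 + p_2), q_2* = I/(3·p_1 + p_2).
Here 3·16.05 + 5 = 53.15, giving q_1* = 4.7977.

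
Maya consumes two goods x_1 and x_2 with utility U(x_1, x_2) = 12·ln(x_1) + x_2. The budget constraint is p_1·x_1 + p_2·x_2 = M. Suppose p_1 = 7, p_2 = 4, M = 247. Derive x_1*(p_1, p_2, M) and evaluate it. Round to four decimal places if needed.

MU_x_1 = 12/x_1, MU_x_2 = 1. Tangency: 12/x_1 = p_1/p_2.
So x_1*(p_1,p_2) = 12·p_2/p_1, independent of income; and x_2* = (M − 12·p_2)/p_2.
At the given prices: x_1* = 12·4/7 = 6.8571.

x_1* = 6.8571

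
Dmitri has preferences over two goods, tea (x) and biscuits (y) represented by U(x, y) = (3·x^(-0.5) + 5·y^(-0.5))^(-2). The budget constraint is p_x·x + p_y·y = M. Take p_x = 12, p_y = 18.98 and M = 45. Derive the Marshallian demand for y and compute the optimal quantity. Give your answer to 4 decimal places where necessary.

y* = 1.4721

MRS = MU_x/MU_y = (3/5)·(y/x)^(1.5). Set equal to p_x/p_y.
Solve for the ratio: y/x = [(5/3)·p_x/p_y]^(2/3).
With the ratio pinned down, the budget gives x* = M/(p_x + p_y·(y/x)) and y* = (y/x)·x*.
Numerically y/x = 1.035514, so x* = 45/(12 + 18.98·1.035514) = 1.4216 and y* = 1.035514·1.4216 = 1.4721.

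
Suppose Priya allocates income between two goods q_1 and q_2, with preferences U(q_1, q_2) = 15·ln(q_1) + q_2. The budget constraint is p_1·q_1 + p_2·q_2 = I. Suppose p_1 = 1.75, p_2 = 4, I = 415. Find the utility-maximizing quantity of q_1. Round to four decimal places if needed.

Set MRS = p_1/p_2: (15/q_1)/1 = p_1/p_2.
So q_1*(p_1,p_2) = 15·p_2/p_1, independent of income; and q_2* = (I − 15·p_2)/p_2.
At the given prices: q_1* = 15·4/1.75 = 34.2857.

q_1* = 34.2857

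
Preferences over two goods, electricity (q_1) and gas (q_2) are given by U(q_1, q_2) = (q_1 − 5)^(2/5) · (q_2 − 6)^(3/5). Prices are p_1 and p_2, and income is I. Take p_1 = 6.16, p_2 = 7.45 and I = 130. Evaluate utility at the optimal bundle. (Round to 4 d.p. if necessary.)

V = 4.027

Let q_1' = q_1−5, q_2' = q_2−6. MRS = (2/3)·q_2'/q_1' = p_1/p_2.
Substituting into the budget: q_1* = 5 + 0.4·(I − 5·p_1 − 6·p_2)/p_1, and q_2* = 6 + 0.6·(…)/p_2.
Discretionary income = 130 − 5·6.16 − 6·7.45 = 54.5; q_1* = 5 + 0.4·54.5/6.16 = 8.539; q_2* = 6 + 0.6·54.5/7.45 = 10.3893.
Utility at the optimum: U(8.539, 10.3893) = 4.027.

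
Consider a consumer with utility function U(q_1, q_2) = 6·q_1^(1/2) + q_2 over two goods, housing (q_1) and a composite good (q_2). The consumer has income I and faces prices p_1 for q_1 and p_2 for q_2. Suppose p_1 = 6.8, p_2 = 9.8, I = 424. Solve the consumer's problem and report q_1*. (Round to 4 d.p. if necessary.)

Set MRS = p_1/p_2: 3·q_1^(−1/2) = p_1/p_2.
Solve: √q_1 = 3·p_2/p_1, so q_1*(p_1,p_2) = (3·p_2/p_1)², and q_2* = (I − p_1·q_1*)/p_2.
Plugging in: q_1* = (3·9.8/6.8)² = 18.6929.

q_1* = 18.6929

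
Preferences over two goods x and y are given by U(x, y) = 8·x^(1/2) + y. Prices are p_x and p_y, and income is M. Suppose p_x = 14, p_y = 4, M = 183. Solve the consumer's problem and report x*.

MU_x = 4/√x, MU_y = 1. Tangency: 4/√x = p_x/p_y.
Solve: √x = 4·p_y/p_x, so x*(p_x,p_y) = (4·p_y/p_x)², and y* = (M − p_x·x*)/p_y.
Plugging in: x* = (4·4/14)² = 1.3061.

x* = 1.3061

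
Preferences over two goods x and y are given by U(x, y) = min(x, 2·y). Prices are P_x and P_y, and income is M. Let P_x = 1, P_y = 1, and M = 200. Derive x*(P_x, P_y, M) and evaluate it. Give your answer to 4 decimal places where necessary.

Here 2·1 + 1 = 3, giving x* = 133.3333.

x* = 133.3333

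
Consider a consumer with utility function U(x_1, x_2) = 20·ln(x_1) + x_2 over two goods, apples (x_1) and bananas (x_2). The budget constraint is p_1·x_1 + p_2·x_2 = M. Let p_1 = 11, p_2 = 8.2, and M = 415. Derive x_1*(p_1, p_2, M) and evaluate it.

x_1* = 14.9091

So x_1*(p_1,p_2) = 20·p_2/p_1, independent of income; and x_2* = (M − 20·p_2)/p_2.
At the given prices: x_1* = 20·8.2/11 = 14.9091.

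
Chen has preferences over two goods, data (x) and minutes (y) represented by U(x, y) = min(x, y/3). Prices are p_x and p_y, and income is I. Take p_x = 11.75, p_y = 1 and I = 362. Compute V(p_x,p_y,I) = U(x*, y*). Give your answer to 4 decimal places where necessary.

Here 11.75 + 3·1 = 14.75, giving x* = 24.5424 and y* = 73.6271.
Utility at the optimum: U(24.5424, 73.6271) = 24.5424.

V = 24.5424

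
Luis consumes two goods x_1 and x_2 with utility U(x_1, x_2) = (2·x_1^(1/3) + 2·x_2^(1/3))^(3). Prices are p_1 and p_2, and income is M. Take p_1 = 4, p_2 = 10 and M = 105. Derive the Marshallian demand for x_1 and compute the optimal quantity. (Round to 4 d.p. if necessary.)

x_1* = 16.0801

MU_x_1 ∝ 2·x_1^(-2/3), MU_x_2 ∝ 2·x_2^(-2/3), so MRS = (x_2/x_1)^(2/3) = p_1/p_2.
Hence x_2/x_1 = (p_1/p_2)^(1/(2/3)), i.e. raised to the 1.5 power.
Substitute x_2 = (x_2/x_1)·x_1 into the budget: x_1* = M/(p_1 + p_2·(x_2/x_1)).
Numerically x_2/x_1 = 0.252982, so x_1* = 105/(4 + 10·0.252982) = 16.0801.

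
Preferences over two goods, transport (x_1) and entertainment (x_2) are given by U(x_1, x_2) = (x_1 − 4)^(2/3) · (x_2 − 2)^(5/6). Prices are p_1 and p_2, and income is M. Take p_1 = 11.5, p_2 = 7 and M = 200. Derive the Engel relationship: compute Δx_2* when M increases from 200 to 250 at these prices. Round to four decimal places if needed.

Substituting into the budget: x_1* = 4 + 4/9·(M − 4·p_1 − 2·p_2)/p_1, and x_2* = 2 + 5/9·(…)/p_2.
Discretionary income = 200 − 4·11.5 − 2·7 = 140; x_2* = 2 + 5/9·140/7 = 13.1111.
At M' = 250: x_2* = 17.0794. Change: 17.0794 − 13.1111 = 3.9683.

Δx_2* = 3.9683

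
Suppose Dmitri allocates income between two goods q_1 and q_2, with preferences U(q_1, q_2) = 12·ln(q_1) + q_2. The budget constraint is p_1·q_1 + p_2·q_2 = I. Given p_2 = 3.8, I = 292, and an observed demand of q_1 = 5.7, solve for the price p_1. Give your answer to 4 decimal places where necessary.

p_1 = 8

MU_q_1 = 12/q_1, MU_q_2 = 1. Tangency: 12/q_1 = p_1/p_2.
So q_1*(p_1,p_2) = 12·p_2/p_1, independent of income; and q_2* = (I − 12·p_2)/p_2.
Set q_1* = 5.7 in the demand function and solve for p_1: p_1 = 8.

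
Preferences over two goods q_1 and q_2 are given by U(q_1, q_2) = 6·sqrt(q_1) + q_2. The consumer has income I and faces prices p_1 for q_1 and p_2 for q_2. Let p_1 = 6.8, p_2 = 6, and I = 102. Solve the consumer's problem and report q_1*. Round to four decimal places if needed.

Set MRS = p_1/p_2: 3·q_1^(−1/2) = p_1/p_2.
Solve: √q_1 = 3·p_2/p_1, so q_1*(p_1,p_2) = (3·p_2/p_1)², and q_2* = (I − p_1·q_1*)/p_2.
Plugging in: q_1* = (3·6/6.8)² = 7.0069.

q_1* = 7.0069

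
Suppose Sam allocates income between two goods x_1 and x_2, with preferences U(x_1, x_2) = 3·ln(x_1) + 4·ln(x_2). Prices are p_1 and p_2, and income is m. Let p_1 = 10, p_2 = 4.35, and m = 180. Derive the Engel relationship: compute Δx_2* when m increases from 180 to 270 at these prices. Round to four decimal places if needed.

Demand: x_1*(p_1,p_2,m) = 3/7·m/p_1 and x_2* = 4/7·m/p_2.
At p_1=10, p_2=4.35, m=180: x_2* = 4/7·180/4.35 = 23.6453.
At m' = 270: x_2* = 35.468. Change: 35.468 − 23.6453 = 11.8227.

Δx_2* = 11.8227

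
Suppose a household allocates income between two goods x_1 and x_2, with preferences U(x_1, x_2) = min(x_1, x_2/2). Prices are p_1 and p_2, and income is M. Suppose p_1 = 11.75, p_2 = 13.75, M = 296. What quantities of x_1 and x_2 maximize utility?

Demand: x_1*(p_1,p_2,M) = M/(p_1 + 2·p_2), x_2* = 2·M/(p_1 + 2·p_2).
Here 11.75 + 2·13.75 = 39.25, giving x_1* = 7.5414 and x_2* = 15.0828.

x_1* = 7.5414, x_2* = 15.0828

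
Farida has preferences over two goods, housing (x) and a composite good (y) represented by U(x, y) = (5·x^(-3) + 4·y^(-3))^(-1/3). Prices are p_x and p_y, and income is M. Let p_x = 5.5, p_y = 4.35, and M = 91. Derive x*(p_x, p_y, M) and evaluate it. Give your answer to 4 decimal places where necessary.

MU_x ∝ 5·x^(-4), MU_y ∝ 4·y^(-4), so MRS = (5/4)·(y/x)^(4) = p_x/p_y.
Solve for the ratio: y/x = [(4/5)·p_x/p_y]^(0.25).
With the ratio pinned down, the budget gives x* = M/(p_x + p_y·(y/x)) and y* = (y/x)·x*.
Numerically y/x = 1.002861, so x* = 91/(5.5 + 4.35·1.002861) = 9.2269.

x* = 9.2269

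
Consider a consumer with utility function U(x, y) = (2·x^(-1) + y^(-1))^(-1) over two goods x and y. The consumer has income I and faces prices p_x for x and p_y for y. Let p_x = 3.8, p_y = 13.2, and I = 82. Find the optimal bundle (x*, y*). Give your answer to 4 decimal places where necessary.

Substitute y = (y/x)·x into the budget: x* = I/(p_x + p_y·(y/x)).
Numerically y/x = 0.379393, so x* = 82/(3.8 + 13.2·0.379393) = 9.3097 and y* = 0.379393·9.3097 = 3.532.

x* = 9.3097, y* = 3.532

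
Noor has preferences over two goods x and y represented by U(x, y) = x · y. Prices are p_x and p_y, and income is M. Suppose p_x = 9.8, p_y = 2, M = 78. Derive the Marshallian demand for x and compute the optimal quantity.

x* = 3.9796

At p_x=9.8, p_y=2, M=78: x* = 0.5·78/9.8 = 3.9796.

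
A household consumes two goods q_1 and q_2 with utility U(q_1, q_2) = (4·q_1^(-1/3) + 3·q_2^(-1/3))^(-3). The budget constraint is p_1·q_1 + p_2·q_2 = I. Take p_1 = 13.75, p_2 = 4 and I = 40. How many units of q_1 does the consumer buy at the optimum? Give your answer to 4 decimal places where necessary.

q_1* = 1.8275

From the CES first-order condition, (4/3)·(q_2/q_1)^(4/3) = p_1/p_2.
Solve for the ratio: q_2/q_1 = [(3/4)·p_1/p_2]^(0.75).
Substitute q_2 = (q_2/q_1)·q_1 into the budget: q_1* = I/(p_1 + p_2·(q_2/q_1)).
Numerically q_2/q_1 = 2.034595, so q_1* = 40/(13.75 + 4·2.034595) = 1.8275.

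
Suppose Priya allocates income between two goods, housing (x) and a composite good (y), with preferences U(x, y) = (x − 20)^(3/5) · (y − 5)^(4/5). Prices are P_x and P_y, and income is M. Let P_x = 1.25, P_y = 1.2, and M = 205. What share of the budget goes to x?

Let x' = x−20, y' = y−5. MRS = (3/4)·y'/x' = P_x/P_y.
Substituting into the budget: x* = 20 + 3/7·(M − 20·P_x − 5·P_y)/P_x, and y* = 5 + 4/7·(…)/P_y.
Discretionary income = 205 − 20·1.25 − 5·1.2 = 174; x* = 20 + 3/7·174/1.25 = 79.6571; y* = 5 + 4/7·174/1.2 = 87.8571.
Expenditure on x: 1.25·79.6571 = 99.5714; share = 0.4857.

share on x = 0.4857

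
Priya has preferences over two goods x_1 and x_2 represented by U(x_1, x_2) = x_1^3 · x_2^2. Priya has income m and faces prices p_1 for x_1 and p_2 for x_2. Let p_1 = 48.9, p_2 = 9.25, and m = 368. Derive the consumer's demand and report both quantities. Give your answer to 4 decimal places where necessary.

Tangency: MRS = (3/2)·x_2/x_1 = p_1/p_2.
Rearranging, p_2·x_2 = (2/3)·p_1·x_1. Substituting into the budget gives p_1·x_1·(1 + (2/3)) = m.
Demand: x_1*(p_1,p_2,m) = 0.6·m/p_1 and x_2* = 0.4·m/p_2.
At p_1=48.9, p_2=9.25, m=368: x_1* = 0.6·368/48.9 = 4.5153, x_2* = 15.9135.

x_1* = 4.5153, x_2* = 15.9135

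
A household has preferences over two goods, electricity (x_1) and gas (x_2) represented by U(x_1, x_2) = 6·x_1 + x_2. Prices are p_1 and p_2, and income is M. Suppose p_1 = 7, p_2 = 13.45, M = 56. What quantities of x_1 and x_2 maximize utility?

x_1* = 8, x_2* = 0

Numerically: x_1* = 8, x_2* = 0.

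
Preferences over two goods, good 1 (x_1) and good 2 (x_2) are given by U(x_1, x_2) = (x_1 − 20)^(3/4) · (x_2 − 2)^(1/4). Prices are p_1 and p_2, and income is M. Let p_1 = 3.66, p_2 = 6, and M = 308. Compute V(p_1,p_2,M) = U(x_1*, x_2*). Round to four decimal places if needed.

Let x_1' = x_1−20, x_2' = x_2−2. MRS = 3·x_2'/x_1' = p_1/p_2.
Substituting into the budget: x_1* = 20 + 0.75·(M − 20·p_1 − 2·p_2)/p_1, and x_2* = 2 + 0.25·(…)/p_2.
Discretionary income = 308 − 20·3.66 − 2·6 = 222.8; x_1* = 20 + 0.75·222.8/3.66 = 65.6557; x_2* = 2 + 0.25·222.8/6 = 11.2833.
Utility at the optimum: U(65.6557, 11.2833) = 30.6583.

V = 30.6583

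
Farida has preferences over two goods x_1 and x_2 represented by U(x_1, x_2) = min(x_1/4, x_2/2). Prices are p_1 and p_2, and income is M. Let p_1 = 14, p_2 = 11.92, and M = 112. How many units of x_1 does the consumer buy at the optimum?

x_1* = 5.6112

Leontief preferences: the optimum is at the kink where x_1/4 = x_2/2, i.e. x_2 = (1/2)·x_1.
Budget: p_1·x_1 + p_2·(1/2)·x_1 = M, so (4·p_1 + 2·p_2)·x_1 = 4·M.
Demand: x_1*(p_1,p_2,M) = 4·M/(4·p_1 + 2·p_2), x_2* = 2·M/(4·p_1 + 2·p_2).
Here 4·14 + 2·11.92 = 79.84, giving x_1* = 5.6112.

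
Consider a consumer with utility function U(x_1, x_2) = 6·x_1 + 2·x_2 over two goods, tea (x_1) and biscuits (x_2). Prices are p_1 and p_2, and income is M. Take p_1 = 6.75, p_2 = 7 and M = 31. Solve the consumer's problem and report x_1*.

Perfect substitutes: compare marginal utility per dollar. 6/p_1 vs 2/p_2 → 0.8889 vs 0.2857.
x_1 gives more utility per dollar, so spend all income on x_1: x_1* = M/p_1, x_2* = 0.
Numerically: x_1* = 4.5926, x_2* = 0.

x_1* = 4.5926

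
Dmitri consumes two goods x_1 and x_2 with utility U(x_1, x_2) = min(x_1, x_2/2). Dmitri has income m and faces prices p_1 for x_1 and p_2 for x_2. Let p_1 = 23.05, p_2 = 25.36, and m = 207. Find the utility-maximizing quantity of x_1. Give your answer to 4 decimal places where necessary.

With perfect complements, no substitution: consume in ratio x_1:x_2 = 1:2.
Budget: p_1·x_1 + p_2·2·x_1 = m, so (p_1 + 2·p_2)·x_1 = m.
Demand: x_1*(p_1,p_2,m) = m/(p_1 + 2·p_2), x_2* = 2·m/(p_1 + 2·p_2).
Here 23.05 + 2·25.36 = 73.77, giving x_1* = 2.806.

x_1* = 2.806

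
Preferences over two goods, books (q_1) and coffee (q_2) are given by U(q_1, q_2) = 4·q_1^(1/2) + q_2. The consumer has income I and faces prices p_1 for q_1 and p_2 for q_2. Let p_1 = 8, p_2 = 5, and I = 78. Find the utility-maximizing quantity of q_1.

q_1* = 1.5625

Utility is quasi-linear in q_2; the FOC for q_1 is 2/√q_1 = p_1/p_2.
Thus q_1* = (2·p_2/p_1)² — independent of I — with the rest of income spent on q_2.
Plugging in: q_1* = (2·5/8)² = 1.5625.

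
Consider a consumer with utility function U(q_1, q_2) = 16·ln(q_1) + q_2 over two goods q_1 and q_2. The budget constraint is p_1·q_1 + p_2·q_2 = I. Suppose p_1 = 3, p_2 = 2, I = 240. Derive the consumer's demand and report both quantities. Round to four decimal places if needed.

q_1* = 10.6667, q_2* = 104

So q_1*(p_1,p_2) = 16·p_2/p_1, independent of income; and q_2* = (I − 16·p_2)/p_2.
At the given prices: q_1* = 16·2/3 = 10.6667, and q_2* = 104.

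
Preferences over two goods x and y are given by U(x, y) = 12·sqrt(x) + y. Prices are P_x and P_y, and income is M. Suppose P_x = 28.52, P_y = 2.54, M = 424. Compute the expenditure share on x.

Set MRS = P_x/P_y: 6·x^(−1/2) = P_x/P_y.
Solve: √x = 6·P_y/P_x, so x*(P_x,P_y) = (6·P_y/P_x)², and y* = (M − P_x·x*)/P_y.
Plugging in: x* = (6·2.54/28.52)² = 0.2855, y* = 163.723.
Expenditure on x: 28.52·0.2855 = 8.1437; share = 0.0192.

share on x = 0.0192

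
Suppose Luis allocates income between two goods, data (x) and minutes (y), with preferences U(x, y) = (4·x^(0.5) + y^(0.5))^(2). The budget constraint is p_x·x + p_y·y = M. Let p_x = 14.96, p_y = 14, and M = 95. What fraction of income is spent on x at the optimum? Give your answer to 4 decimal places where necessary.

MU_x ∝ 4·x^(-0.5), MU_y ∝ y^(-0.5), so MRS = 4·(y/x)^(0.5) = p_x/p_y.
Hence y/x = ((1/4)·p_x/p_y)^(1/(0.5)), i.e. raised to the 2 power.
With the ratio pinned down, the budget gives x* = M/(p_x + p_y·(y/x)) and y* = (y/x)·x*.
Numerically y/x = 0.071365, so x* = 95/(14.96 + 14·0.071365) = 5.9527 and y* = 0.071365·5.9527 = 0.4248.
Expenditure on x: 14.96·5.9527 = 89.0526; share = 0.9374.

share on x = 0.9374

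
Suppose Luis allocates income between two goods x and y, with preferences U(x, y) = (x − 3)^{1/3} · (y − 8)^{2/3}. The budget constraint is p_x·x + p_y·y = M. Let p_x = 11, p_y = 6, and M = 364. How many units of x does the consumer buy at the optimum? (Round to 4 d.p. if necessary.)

x* = 11.5758

MRS = (1/2)·(y−8)/(x−3). Tangency with p_x/p_y gives y−8 = 2·(p_x/p_y)·(x−3).
After buying the subsistence bundle (3, 8), a share 1/3 of the remaining income goes to x: x* = 3 + 1/3·(M − 3p_x − 8p_y)/p_x.
Discretionary income = 364 − 3·11 − 8·6 = 283; x* = 3 + 1/3·283/11 = 11.5758.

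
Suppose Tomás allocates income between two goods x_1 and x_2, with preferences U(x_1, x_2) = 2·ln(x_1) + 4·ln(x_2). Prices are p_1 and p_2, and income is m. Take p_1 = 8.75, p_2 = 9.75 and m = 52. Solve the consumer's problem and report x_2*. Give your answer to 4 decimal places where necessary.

Tangency: MRS = (1/2)·x_2/x_1 = p_1/p_2.
So 2·p_2·x_2 = 4·p_1·x_1; combined with the budget, a share 1/3 of income goes to x_1.
Demand: x_1*(p_1,p_2,m) = 1/3·m/p_1 and x_2* = 2/3·m/p_2.
At p_1=8.75, p_2=9.75, m=52: x_2* = 2/3·52/9.75 = 3.5556.

x_2* = 3.5556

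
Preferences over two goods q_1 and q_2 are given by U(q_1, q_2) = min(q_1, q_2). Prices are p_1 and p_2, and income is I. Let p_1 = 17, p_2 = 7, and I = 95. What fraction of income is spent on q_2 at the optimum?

Leontief preferences: the optimum is at the kink where q_1/1 = q_2/1, i.e. q_2 = q_1.
Budget: p_1·q_1 + p_2·q_1 = I, so (p_1 + p_2)·q_1 = I.
Demand: q_1*(p_1,p_2,I) = I/(p_1 + p_2), q_2* = I/(p_1 + p_2).
Here 17 + 7 = 24, giving q_1* = 3.9583 and q_2* = 3.9583.
Expenditure on q_2: 7·3.9583 = 27.7083; share = 0.2917.

share on q_2 = 0.2917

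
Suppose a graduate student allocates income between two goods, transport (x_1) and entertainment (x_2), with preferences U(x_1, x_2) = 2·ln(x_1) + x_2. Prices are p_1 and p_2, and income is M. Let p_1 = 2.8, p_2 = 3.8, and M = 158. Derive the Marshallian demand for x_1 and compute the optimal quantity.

x_1* = 2.7143

Set MRS = p_1/p_2: (2/x_1)/1 = p_1/p_2.
So x_1*(p_1,p_2) = 2·p_2/p_1, independent of income; and x_2* = (M − 2·p_2)/p_2.
At the given prices: x_1* = 2·3.8/2.8 = 2.7143.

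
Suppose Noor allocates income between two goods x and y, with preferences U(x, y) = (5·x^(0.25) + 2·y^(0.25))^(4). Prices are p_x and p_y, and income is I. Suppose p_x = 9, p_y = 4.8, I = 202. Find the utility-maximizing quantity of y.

y* = 11.2174

MRS = MU_x/MU_y = (5/2)·(y/x)^(0.75). Set equal to p_x/p_y.
Hence y/x = ((2/5)·p_x/p_y)^(1/(0.75)), i.e. raised to the 4/3 power.
With the ratio pinned down, the budget gives x* = I/(p_x + p_y·(y/x)) and y* = (y/x)·x*.
Numerically y/x = 0.68142, so x* = 202/(9 + 4.8·0.68142) = 16.4618 and y* = 0.68142·16.4618 = 11.2174.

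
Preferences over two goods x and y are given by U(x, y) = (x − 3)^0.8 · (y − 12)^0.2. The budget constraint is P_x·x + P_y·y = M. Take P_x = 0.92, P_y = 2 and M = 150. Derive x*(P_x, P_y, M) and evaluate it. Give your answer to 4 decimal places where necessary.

x* = 110.1652

Let x' = x−3, y' = y−12. MRS = 4·y'/x' = P_x/P_y.
After buying the subsistence bundle (3, 12), a share 0.8 of the remaining income goes to x: x* = 3 + 0.8·(M − 3P_x − 12P_y)/P_x.
Discretionary income = 150 − 3·0.92 − 12·2 = 123.24; x* = 3 + 0.8·123.24/0.92 = 110.1652.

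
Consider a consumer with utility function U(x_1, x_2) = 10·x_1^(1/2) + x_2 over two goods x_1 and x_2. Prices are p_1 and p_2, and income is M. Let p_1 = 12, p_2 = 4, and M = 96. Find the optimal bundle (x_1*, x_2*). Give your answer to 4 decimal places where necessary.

Utility is quasi-linear in x_2; the FOC for x_1 is 5/√x_1 = p_1/p_2.
Solve: √x_1 = 5·p_2/p_1, so x_1*(p_1,p_2) = (5·p_2/p_1)², and x_2* = (M − p_1·x_1*)/p_2.
Plugging in: x_1* = (5·4/12)² = 2.7778, x_2* = 15.6667.

x_1* = 2.7778, x_2* = 15.6667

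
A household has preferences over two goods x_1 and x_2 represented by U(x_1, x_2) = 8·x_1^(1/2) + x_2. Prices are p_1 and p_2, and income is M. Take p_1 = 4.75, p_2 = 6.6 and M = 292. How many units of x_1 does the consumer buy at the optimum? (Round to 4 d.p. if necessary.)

x_1* = 30.8902

MU_x_1 = 4/√x_1, MU_x_2 = 1. Tangency: 4/√x_1 = p_1/p_2.
Solve: √x_1 = 4·p_2/p_1, so x_1*(p_1,p_2) = (4·p_2/p_1)², and x_2* = (M − p_1·x_1*)/p_2.
Plugging in: x_1* = (4·6.6/4.75)² = 30.8902.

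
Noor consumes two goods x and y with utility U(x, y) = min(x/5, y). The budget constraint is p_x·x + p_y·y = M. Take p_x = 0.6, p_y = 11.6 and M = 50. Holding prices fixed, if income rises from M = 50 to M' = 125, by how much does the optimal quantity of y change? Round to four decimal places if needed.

Leontief preferences: the optimum is at the kink where x/5 = y/1, i.e. y = (1/5)·x.
Budget: p_x·x + p_y·(1/5)·x = M, so (5·p_x + p_y)·x = 5·M.
Demand: x*(p_x,p_y,M) = 5·M/(5·p_x + p_y), y* = M/(5·p_x + p_y).
Here 5·0.6 + 11.6 = 14.6, giving y* = 3.4247.
At M' = 125: y* = 8.5616. Change: 8.5616 − 3.4247 = 5.137.

Δy* = 5.137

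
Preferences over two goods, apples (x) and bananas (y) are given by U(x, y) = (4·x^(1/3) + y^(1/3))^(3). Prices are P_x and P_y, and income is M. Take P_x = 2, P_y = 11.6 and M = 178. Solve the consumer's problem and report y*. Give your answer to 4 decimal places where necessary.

y* = 0.7572

MRS = MU_x/MU_y = 4·(y/x)^(2/3). Set equal to P_x/P_y.
Hence y/x = ((1/4)·P_x/P_y)^(1/(2/3)), i.e. raised to the 1.5 power.
Substitute y = (y/x)·x into the budget: x* = M/(P_x + P_y·(y/x)).
Numerically y/x = 0.008949, so x* = 178/(2 + 11.6·0.008949) = 84.6085 and y* = 0.008949·84.6085 = 0.7572.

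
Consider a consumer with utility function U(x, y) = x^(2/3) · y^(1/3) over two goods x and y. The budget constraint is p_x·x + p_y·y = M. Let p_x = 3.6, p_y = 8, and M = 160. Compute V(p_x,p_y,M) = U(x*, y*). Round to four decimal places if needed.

MU_x/MU_y = (2/3·y)/(1/3·x); tangency sets this equal to p_x/p_y.
Rearranging, p_y·y = (1/2)·p_x·x. Substituting into the budget gives p_x·x·(1 + (1/2)) = M.
Demand: x*(p_x,p_y,M) = 2/3·M/p_x and y* = 1/3·M/p_y.
At p_x=3.6, p_y=8, M=160: x* = 2/3·160/3.6 = 29.6296, y* = 6.6667.
Utility at the optimum: U(29.6296, 6.6667) = 18.0213.

V = 18.0213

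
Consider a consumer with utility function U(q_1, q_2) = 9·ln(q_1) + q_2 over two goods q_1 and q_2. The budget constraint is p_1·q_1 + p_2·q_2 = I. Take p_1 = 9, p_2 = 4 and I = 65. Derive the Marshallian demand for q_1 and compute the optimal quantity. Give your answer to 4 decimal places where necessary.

q_1* = 4

MU_q_1 = 9/q_1, MU_q_2 = 1. Tangency: 9/q_1 = p_1/p_2.
So q_1*(p_1,p_2) = 9·p_2/p_1, independent of income; and q_2* = (I − 9·p_2)/p_2.
At the given prices: q_1* = 9·4/9 = 4.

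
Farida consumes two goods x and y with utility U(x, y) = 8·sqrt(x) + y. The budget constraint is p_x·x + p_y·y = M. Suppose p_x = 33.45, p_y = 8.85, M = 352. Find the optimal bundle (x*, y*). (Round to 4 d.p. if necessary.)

x* = 1.12, y* = 35.5408

Set MRS = p_x/p_y: 4·x^(−1/2) = p_x/p_y.
Solve: √x = 4·p_y/p_x, so x*(p_x,p_y) = (4·p_y/p_x)², and y* = (M − p_x·x*)/p_y.
Plugging in: x* = (4·8.85/33.45)² = 1.12, y* = 35.5408.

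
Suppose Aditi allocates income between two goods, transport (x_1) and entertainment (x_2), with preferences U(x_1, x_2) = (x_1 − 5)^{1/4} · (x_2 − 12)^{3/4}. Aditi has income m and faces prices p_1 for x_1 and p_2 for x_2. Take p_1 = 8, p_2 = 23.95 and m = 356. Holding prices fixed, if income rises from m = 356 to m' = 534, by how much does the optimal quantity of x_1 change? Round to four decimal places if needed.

Δx_1* = 5.5625

This is Cobb-Douglas in (x_1−5, x_2−12): tangency gives 0.25·p_2·(x_2−12) = 0.75·p_1·(x_1−5).
Substituting into the budget: x_1* = 5 + 0.25·(m − 5·p_1 − 12·p_2)/p_1, and x_2* = 12 + 0.75·(…)/p_2.
Discretionary income = 356 − 5·8 − 12·23.95 = 28.6; x_1* = 5 + 0.25·28.6/8 = 5.8937.
At m' = 534: x_1* = 11.4563. Change: 11.4563 − 5.8937 = 5.5625.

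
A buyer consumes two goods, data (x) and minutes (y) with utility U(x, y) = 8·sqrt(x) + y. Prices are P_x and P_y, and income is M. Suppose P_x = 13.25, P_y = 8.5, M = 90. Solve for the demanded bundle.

x* = 6.5845, y* = 0.3241

MU_x = 4/√x, MU_y = 1. Tangency: 4/√x = P_x/P_y.
Thus x* = (4·P_y/P_x)² — independent of M — with the rest of income spent on y.
Plugging in: x* = (4·8.5/13.25)² = 6.5845, y* = 0.3241.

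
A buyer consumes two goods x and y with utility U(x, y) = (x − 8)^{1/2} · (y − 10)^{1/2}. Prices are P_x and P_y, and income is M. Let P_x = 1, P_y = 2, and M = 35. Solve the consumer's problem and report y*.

Let x' = x−8, y' = y−10. MRS = y'/x' = P_x/P_y.
After buying the subsistence bundle (8, 10), a share 0.5 of the remaining income goes to x: x* = 8 + 0.5·(M − 8P_x − 10P_y)/P_x.
Discretionary income = 35 − 8·1 − 10·2 = 7; y* = 10 + 0.5·7/2 = 11.75.

y* = 11.75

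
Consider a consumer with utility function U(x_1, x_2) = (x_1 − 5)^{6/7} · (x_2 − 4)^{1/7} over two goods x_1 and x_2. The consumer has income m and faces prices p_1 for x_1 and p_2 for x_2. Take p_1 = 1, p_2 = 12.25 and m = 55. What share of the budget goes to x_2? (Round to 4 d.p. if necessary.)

share on x_2 = 0.8935

After buying the subsistence bundle (5, 4), a share 6/7 of the remaining income goes to x_1: x_1* = 5 + 6/7·(m − 5p_1 − 4p_2)/p_1.
Discretionary income = 55 − 5·1 − 4·12.25 = 1; x_1* = 5 + 6/7·1/1 = 5.8571; x_2* = 4 + 1/7·1/12.25 = 4.0117.
Expenditure on x_2: 12.25·4.0117 = 49.1429; share = 0.8935.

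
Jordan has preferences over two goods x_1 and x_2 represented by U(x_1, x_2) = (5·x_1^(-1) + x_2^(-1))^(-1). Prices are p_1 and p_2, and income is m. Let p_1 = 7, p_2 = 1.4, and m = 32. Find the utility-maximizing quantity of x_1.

x_1* = 3.8095

From the CES first-order condition, 5·(x_2/x_1)^(2) = p_1/p_2.
Hence x_2/x_1 = ((1/5)·p_1/p_2)^(1/(2)), i.e. raised to the 0.5 power.
With the ratio pinned down, the budget gives x_1* = m/(p_1 + p_2·(x_2/x_1)) and x_2* = (x_2/x_1)·x_1*.
Numerically x_2/x_1 = 1, so x_1* = 32/(7 + 1.4·1) = 3.8095.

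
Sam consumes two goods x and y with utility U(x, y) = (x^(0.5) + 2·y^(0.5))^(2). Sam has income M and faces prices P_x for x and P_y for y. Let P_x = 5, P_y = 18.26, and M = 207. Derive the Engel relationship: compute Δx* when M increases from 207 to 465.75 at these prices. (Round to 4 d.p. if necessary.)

Δx* = 24.6982

MU_x ∝ x^(-0.5), MU_y ∝ 2·y^(-0.5), so MRS = (1/2)·(y/x)^(0.5) = P_x/P_y.
Solve for the ratio: y/x = [2·P_x/P_y]^(2).
Substitute y = (y/x)·x into the budget: x* = M/(P_x + P_y·(y/x)).
Numerically y/x = 0.299915, so x* = 207/(5 + 18.26·0.299915) = 19.7586.
At M' = 465.75: x* = 44.4568. Change: 44.4568 − 19.7586 = 24.6982.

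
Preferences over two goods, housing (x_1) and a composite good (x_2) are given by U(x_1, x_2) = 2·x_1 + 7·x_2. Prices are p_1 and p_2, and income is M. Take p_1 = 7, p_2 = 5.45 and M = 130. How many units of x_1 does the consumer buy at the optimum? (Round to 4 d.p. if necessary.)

x_1* = 0

Linear utility — the consumer picks whichever good has higher MU/price: 2/7 = 0.2857 vs 7/5.45 = 1.2844.
x_2 gives more utility per dollar, so spend all income on x_2: x_2* = M/p_2, x_1* = 0.
Numerically: x_1* = 0, x_2* = 23.8532.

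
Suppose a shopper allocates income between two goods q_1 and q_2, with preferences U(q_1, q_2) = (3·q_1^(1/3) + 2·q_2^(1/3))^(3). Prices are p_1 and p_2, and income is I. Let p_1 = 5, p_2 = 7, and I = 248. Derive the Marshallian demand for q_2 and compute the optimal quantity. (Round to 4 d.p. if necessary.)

MRS = MU_q_1/MU_q_2 = (3/2)·(q_2/q_1)^(2/3). Set equal to p_1/p_2.
Hence q_2/q_1 = ((2/3)·p_1/p_2)^(1/(2/3)), i.e. raised to the 1.5 power.
Substitute q_2 = (q_2/q_1)·q_1 into the budget: q_1* = I/(p_1 + p_2·(q_2/q_1)).
Numerically q_2/q_1 = 0.328603, so q_1* = 248/(5 + 7·0.328603) = 33.9716 and q_2* = 0.328603·33.9716 = 11.1632.

q_2* = 11.1632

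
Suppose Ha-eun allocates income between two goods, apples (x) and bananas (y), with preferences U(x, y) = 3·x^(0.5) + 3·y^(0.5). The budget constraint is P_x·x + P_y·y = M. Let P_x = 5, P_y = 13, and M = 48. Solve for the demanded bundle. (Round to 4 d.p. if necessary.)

x* = 6.9333, y* = 1.0256

From the CES first-order condition, (y/x)^(0.5) = P_x/P_y.
Solve for the ratio: y/x = [P_x/P_y]^(2).
Substitute y = (y/x)·x into the budget: x* = M/(P_x + P_y·(y/x)).
Numerically y/x = 0.147929, so x* = 48/(5 + 13·0.147929) = 6.9333 and y* = 0.147929·6.9333 = 1.0256.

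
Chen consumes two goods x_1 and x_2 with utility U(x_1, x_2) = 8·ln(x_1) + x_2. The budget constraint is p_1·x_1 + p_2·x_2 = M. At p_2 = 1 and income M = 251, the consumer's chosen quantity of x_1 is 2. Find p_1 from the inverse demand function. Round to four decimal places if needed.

Set MRS = p_1/p_2: (8/x_1)/1 = p_1/p_2.
So x_1*(p_1,p_2) = 8·p_2/p_1, independent of income; and x_2* = (M − 8·p_2)/p_2.
Set x_1* = 2 in the demand function and solve for p_1: p_1 = 4.

p_1 = 4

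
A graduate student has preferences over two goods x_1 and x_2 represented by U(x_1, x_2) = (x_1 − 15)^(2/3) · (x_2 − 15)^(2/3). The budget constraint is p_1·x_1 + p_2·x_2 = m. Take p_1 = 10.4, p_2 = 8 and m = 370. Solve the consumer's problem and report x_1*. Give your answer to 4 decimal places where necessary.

This is Cobb-Douglas in (x_1−15, x_2−15): tangency gives 2/3·p_2·(x_2−15) = 2/3·p_1·(x_1−15).
After buying the subsistence bundle (15, 15), a share 0.5 of the remaining income goes to x_1: x_1* = 15 + 0.5·(m − 15p_1 − 15p_2)/p_1.
Discretionary income = 370 − 15·10.4 − 15·8 = 94; x_1* = 15 + 0.5·94/10.4 = 19.5192.

x_1* = 19.5192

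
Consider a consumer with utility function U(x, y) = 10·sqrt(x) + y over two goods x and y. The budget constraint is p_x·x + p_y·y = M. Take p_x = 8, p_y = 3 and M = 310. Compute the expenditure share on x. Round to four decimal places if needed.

share on x = 0.0907

MU_x = 5/√x, MU_y = 1. Tangency: 5/√x = p_x/p_y.
Thus x* = (5·p_y/p_x)² — independent of M — with the rest of income spent on y.
Plugging in: x* = (5·3/8)² = 3.5156, y* = 93.9583.
Expenditure on x: 8·3.5156 = 28.125; share = 0.0907.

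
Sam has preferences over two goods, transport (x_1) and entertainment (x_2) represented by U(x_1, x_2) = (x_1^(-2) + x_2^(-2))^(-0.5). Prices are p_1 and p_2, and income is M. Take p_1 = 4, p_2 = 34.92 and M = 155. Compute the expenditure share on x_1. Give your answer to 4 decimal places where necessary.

share on x_1 = 0.1908

MRS = MU_x_1/MU_x_2 = (x_2/x_1)^(3). Set equal to p_1/p_2.
Hence x_2/x_1 = (p_1/p_2)^(1/(3)), i.e. raised to the 1/3 power.
Substitute x_2 = (x_2/x_1)·x_1 into the budget: x_1* = M/(p_1 + p_2·(x_2/x_1)).
Numerically x_2/x_1 = 0.485656, so x_1* = 155/(4 + 34.92·0.485656) = 7.3954 and x_2* = 0.485656·7.3954 = 3.5916.
Expenditure on x_1: 4·7.3954 = 29.5814; share = 0.1908.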